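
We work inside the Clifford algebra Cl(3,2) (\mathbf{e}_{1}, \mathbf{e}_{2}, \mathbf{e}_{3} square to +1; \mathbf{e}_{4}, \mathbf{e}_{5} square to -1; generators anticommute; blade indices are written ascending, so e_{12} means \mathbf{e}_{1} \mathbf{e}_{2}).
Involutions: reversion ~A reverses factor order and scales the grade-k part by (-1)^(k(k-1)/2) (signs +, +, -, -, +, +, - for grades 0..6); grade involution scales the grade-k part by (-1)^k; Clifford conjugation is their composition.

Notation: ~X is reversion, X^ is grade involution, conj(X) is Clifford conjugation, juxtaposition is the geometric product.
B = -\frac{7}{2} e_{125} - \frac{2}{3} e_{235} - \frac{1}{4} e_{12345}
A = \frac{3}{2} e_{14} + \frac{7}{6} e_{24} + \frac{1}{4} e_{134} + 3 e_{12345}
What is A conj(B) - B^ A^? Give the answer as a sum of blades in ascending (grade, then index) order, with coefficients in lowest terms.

first term: \frac{3}{4} - 2 e_{14} + \frac{1}{16} e_{25} - \frac{21}{2} e_{34} - \frac{7}{24} e_{135} + \frac{49}{12} e_{145} + \frac{3}{8} e_{235} - \frac{21}{4} e_{245} - \frac{7}{9} e_{345} + \frac{1}{6} e_{1245} - \frac{7}{8} e_{2345} - e_{12345}
second term: -\frac{3}{4} - 2 e_{14} - \frac{1}{16} e_{25} - \frac{21}{2} e_{34} - \frac{7}{24} e_{135} + \frac{49}{12} e_{145} + \frac{3}{8} e_{235} - \frac{21}{4} e_{245} - \frac{7}{9} e_{345} + \frac{1}{6} e_{1245} - \frac{7}{8} e_{2345} + e_{12345}
Answer: \frac{3}{2} + \frac{1}{8} e_{25} - 2 e_{12345}


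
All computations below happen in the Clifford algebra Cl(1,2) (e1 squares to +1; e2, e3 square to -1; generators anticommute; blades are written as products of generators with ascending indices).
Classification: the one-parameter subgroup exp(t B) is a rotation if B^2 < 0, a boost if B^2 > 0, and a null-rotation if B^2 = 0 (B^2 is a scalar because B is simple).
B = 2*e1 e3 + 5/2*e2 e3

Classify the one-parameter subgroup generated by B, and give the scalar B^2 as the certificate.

B^2 term by term: the squares give (2)^2*(e1 e3)^2 + (5/2)^2*(e2 e3)^2 = 4*(+1) + 25/4*(-1) = -9/4 (each basis 2-blade squares to minus the product of its generators' squares); cross terms between blades sharing an index anticommute and cancel. So B^2 = -9/4.
Answer: rotation, certificate B^2 = -9/4. Key observation: B^2 = -9/4 is a conjugation invariant, so its sign decides the class regardless of the surface form of B.


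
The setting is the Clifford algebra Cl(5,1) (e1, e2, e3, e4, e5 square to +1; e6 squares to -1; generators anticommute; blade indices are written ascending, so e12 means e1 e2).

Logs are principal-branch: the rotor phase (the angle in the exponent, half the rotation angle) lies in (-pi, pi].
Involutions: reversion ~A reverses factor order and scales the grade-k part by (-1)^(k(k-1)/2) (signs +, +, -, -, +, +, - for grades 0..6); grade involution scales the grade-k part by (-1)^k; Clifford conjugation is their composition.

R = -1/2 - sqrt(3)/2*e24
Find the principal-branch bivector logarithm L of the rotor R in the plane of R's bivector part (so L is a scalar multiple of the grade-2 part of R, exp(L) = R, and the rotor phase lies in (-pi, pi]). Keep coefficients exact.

The scalar part of R is -1/2, so the principal-branch rotor phase is pinned; divide the bivector part by its sine to get the unit plane — L is the phase times that plane.
Concretely: cos(phase) = -1/2 gives phase = ±2*pi/3, and since phase/sin(phase) is even the sign is immaterial: L = (phase/sin(phase)) * <R>_2 = (4*sqrt(3)*pi/9) * <R>_2.
Answer: -2*pi/3*e24


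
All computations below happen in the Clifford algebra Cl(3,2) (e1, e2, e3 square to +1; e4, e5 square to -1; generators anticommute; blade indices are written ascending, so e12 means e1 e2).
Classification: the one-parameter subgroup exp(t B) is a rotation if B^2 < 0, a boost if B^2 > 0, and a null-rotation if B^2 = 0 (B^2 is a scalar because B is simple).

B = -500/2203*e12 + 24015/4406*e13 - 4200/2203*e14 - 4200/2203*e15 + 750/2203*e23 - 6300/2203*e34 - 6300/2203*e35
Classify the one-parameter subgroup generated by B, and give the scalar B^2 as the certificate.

B^2 term by term: the squares give (-500/2203)^2*(e12)^2 + (24015/4406)^2*(e13)^2 + (-4200/2203)^2*(e14)^2 + (-4200/2203)^2*(e15)^2 + (750/2203)^2*(e23)^2 + (-6300/2203)^2*(e34)^2 + (-6300/2203)^2*(e35)^2 = 250000/4853209*(-1) + 576720225/19412836*(-1) + 17640000/4853209*(+1) + 17640000/4853209*(+1) + 562500/4853209*(-1) + 39690000/4853209*(+1) + 39690000/4853209*(+1) = -25/4 (each basis 2-blade squares to minus the product of its generators' squares); cross terms between blades sharing an index anticommute and cancel; the commuting (index-disjoint) pairs give grade-4 terms 2*c*c'*(blade product), which cancel blade by blade — e1234: 6300000/4853209 - 6300000/4853209 = 0; e1235: 6300000/4853209 - 6300000/4853209 = 0; e1345: -52920000/4853209 + 52920000/4853209 = 0 — confirming B is simple. So B^2 = -25/4.
Answer: rotation, certificate B^2 = -25/4. No conjugation can change B^2 = -25/4; the sign gives the class.


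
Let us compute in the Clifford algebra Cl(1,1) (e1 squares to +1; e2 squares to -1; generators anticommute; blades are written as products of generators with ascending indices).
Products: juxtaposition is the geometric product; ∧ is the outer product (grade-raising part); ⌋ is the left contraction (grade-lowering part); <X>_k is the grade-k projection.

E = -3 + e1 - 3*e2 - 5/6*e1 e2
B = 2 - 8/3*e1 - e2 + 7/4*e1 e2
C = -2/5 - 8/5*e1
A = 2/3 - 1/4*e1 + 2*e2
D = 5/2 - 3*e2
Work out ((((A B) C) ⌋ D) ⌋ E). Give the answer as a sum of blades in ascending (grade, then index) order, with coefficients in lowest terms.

step 1: 4 + 11/9*e1 + 139/48*e2 + 27/4*e1 e2
step 2: -32/9 - 62/9*e1 + 1157/120*e2 + 29/15*e1 e2
step 3: 7213/360 + 32/3*e2
step 4: -3373/120 + 4013/360*e1 - 7213/120*e2 - 7213/432*e1 e2
Answer: -3373/120 + 4013/360*e1 - 7213/120*e2 - 7213/432*e1 e2


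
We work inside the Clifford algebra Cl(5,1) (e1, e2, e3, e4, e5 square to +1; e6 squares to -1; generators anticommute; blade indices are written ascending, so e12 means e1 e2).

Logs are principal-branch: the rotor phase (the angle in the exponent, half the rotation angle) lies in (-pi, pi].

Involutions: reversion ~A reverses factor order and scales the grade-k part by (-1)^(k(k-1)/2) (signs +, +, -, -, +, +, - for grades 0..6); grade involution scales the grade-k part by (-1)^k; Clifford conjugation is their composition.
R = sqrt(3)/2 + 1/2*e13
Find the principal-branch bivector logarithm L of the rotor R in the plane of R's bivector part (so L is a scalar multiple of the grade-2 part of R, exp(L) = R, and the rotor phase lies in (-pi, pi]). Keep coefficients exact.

The scalar part of R is sqrt(3)/2, so the principal-branch rotor phase is pinned; divide the bivector part by its sine to get the unit plane — L is the phase times that plane.
Concretely: cos(phase) = sqrt(3)/2 gives phase = ±pi/6, and since phase/sin(phase) is even the sign is immaterial: L = (phase/sin(phase)) * <R>_2 = (pi/3) * <R>_2.
Answer: pi/6*e13


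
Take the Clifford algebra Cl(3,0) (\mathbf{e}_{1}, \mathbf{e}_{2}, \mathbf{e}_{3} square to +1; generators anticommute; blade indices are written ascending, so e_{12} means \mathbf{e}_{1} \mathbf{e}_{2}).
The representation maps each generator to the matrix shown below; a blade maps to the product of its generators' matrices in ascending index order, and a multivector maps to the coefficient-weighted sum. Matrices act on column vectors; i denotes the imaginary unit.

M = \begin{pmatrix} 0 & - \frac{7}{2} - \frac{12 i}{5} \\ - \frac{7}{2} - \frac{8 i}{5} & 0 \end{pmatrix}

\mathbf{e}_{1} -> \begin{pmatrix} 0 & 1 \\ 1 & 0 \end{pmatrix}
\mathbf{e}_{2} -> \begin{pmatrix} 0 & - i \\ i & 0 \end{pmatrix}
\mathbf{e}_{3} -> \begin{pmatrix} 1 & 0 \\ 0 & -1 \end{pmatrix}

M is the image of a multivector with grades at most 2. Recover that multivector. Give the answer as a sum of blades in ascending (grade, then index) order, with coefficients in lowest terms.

Method: 1, rho(e_{1}), rho(e_{2}), rho(e_{3}) form a trace-orthogonal basis of the 2x2 complex matrices (tr(X Y) = 2 if X = Y, else 0), so M = m0*1 + m1*rho(e_{1}) + m2*rho(e_{2}) + m3*rho(e_{3}) with m0 = tr(M)/2 = 0, m1 = tr(M rho(e_{1}))/2 = - \frac{7}{2} - 2 i, m2 = tr(M rho(e_{2}))/2 = \frac{2}{5}, m3 = tr(M rho(e_{3}))/2 = 0.
Multiplying table entries, the bivector images are rho(e_{12}) = i*rho(e_{3}), rho(e_{13}) = -i*rho(e_{2}), rho(e_{23}) = i*rho(e_{1}); with real blade coefficients the real parts of m0..m3 are the coefficients of 1, e_{1}, e_{2}, e_{3} and the imaginary parts give the bivectors (e_{23}: Im m1, e_{13}: -Im m2, e_{12}: Im m3).
Answer: -\frac{7}{2} e_{1} + \frac{2}{5} e_{2} - 2 e_{23}


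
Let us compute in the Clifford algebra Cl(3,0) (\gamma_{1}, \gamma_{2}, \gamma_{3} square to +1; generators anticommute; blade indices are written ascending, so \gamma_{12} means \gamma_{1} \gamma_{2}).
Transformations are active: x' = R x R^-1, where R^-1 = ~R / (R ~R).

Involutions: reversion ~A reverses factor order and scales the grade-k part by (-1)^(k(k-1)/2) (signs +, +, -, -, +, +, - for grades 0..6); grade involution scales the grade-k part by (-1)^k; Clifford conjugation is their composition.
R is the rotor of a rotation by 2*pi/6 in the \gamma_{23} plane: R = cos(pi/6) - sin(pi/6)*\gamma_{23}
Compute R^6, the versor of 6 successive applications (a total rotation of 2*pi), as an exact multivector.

Because a rotor carries half the rotation angle, composing 6 copies of this \gamma_{23}-plane rotor multiplies the phase: 6*(pi/6) = \pi, hence R^6 = cos(\pi) - sin(\pi)*\gamma_{23}.
cos(\pi) = -1 and sin(\pi) = 0, so R^6 = -1. The total rotation 2*pi is 1 full turn, so every vector returns to itself, yet the rotor is -1, on the OTHER sheet of the double cover (an odd number of 2*pi turns).
Answer: -1


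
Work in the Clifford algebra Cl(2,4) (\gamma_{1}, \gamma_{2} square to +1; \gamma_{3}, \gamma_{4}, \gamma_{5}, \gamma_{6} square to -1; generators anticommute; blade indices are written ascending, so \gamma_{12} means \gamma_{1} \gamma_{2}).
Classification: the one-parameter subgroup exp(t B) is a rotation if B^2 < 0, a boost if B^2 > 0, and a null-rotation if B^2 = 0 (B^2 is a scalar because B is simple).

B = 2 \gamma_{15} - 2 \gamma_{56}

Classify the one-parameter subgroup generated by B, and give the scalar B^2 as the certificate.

B^2 term by term: the squares give (2)^2*(\gamma_{15})^2 + (-2)^2*(\gamma_{56})^2 = 4*(+1) + 4*(-1) = 0 (each basis 2-blade squares to minus the product of its generators' squares); cross terms between blades sharing an index anticommute and cancel. So B^2 = 0.
Answer: null-rotation, certificate B^2 = 0. Check the certificate: B^2 = 0, and that sign is decisive whatever form B takes.


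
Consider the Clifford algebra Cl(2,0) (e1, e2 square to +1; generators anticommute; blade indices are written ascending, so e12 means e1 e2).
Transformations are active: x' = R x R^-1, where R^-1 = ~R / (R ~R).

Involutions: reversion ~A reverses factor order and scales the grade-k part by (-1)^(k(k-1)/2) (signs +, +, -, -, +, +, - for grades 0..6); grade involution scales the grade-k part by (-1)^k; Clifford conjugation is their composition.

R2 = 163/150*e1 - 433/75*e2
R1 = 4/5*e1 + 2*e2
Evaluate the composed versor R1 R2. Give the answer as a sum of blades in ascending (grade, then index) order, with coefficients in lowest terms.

Distribute over the terms of R1 (each basis-blade product reordered to ascending indices, repeated generators contracted through their squares):
(4/5*e1) R2 = 326/375 - 1732/375*e12
(2*e2) R2 = -866/75 - 163/75*e12
Summing the partial products and collecting blades:
Answer: -4004/375 - 849/125*e12


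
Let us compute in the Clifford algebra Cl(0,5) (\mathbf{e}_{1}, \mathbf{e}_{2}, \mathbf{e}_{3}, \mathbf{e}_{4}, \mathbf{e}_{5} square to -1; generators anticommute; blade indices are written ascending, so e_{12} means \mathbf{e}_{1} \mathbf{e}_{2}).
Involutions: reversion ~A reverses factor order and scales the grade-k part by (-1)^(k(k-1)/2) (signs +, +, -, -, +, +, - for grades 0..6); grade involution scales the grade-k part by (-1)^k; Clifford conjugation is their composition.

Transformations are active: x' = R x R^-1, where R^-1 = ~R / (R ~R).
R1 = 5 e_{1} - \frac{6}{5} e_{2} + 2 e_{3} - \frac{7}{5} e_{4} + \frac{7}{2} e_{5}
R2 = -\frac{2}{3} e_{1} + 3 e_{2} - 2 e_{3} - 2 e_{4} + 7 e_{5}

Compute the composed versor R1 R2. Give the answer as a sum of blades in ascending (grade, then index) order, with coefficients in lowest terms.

Distribute over the terms of R1 (each basis-blade product reordered to ascending indices, repeated generators contracted through their squares):
(5 e_{1}) R2 = \frac{10}{3} + 15 e_{12} - 10 e_{13} - 10 e_{14} + 35 e_{15}
(-\frac{6}{5} e_{2}) R2 = \frac{18}{5} - \frac{4}{5} e_{12} + \frac{12}{5} e_{23} + \frac{12}{5} e_{24} - \frac{42}{5} e_{25}
(2 e_{3}) R2 = 4 + \frac{4}{3} e_{13} - 6 e_{23} - 4 e_{34} + 14 e_{35}
(-\frac{7}{5} e_{4}) R2 = -\frac{14}{5} - \frac{14}{15} e_{14} + \frac{21}{5} e_{24} - \frac{14}{5} e_{34} - \frac{49}{5} e_{45}
(\frac{7}{2} e_{5}) R2 = -\frac{49}{2} + \frac{7}{3} e_{15} - \frac{21}{2} e_{25} + 7 e_{35} + 7 e_{45}
Summing the partial products and collecting blades:
Answer: -\frac{491}{30} + \frac{71}{5} e_{12} - \frac{26}{3} e_{13} - \frac{164}{15} e_{14} + \frac{112}{3} e_{15} - \frac{18}{5} e_{23} + \frac{33}{5} e_{24} - \frac{189}{10} e_{25} - \frac{34}{5} e_{34} + 21 e_{35} - \frac{14}{5} e_{45}


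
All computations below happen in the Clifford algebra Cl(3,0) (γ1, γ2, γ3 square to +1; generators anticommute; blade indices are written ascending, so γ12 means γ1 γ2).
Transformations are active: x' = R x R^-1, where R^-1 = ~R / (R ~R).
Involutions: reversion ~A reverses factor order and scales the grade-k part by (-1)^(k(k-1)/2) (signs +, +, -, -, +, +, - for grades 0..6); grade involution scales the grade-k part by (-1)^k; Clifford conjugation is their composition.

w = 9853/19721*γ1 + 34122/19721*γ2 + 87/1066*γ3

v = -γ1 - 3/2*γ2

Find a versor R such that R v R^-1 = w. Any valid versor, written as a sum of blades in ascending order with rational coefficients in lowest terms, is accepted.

Why this works: both vectors square to 13/4, so q(v) = q(w) and R = v + w = -9868/19721*γ1 + 9081/39442*γ2 + 87/1066*γ3 carries v to w — its own direction survives, the complement (v - w)/2 flips.
Answer: -9868/19721*γ1 + 9081/39442*γ2 + 87/1066*γ3


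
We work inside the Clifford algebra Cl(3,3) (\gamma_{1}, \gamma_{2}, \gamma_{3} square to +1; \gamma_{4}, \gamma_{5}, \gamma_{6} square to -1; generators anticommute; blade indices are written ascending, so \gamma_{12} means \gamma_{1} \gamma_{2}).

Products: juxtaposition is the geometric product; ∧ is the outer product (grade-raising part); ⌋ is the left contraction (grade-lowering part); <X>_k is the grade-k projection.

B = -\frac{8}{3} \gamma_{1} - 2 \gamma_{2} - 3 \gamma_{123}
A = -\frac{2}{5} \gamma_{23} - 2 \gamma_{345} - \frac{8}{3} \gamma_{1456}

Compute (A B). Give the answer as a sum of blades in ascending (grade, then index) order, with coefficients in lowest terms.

step 1: -\frac{6}{5} \gamma_{1} - \frac{4}{5} \gamma_{3} + \frac{16}{15} \gamma_{123} - \frac{64}{9} \gamma_{456} + 6 \gamma_{1245} - \frac{16}{3} \gamma_{1345} - 4 \gamma_{2345} - \frac{16}{3} \gamma_{12456} - 8 \gamma_{23456}
Answer: -\frac{6}{5} \gamma_{1} - \frac{4}{5} \gamma_{3} + \frac{16}{15} \gamma_{123} - \frac{64}{9} \gamma_{456} + 6 \gamma_{1245} - \frac{16}{3} \gamma_{1345} - 4 \gamma_{2345} - \frac{16}{3} \gamma_{12456} - 8 \gamma_{23456}


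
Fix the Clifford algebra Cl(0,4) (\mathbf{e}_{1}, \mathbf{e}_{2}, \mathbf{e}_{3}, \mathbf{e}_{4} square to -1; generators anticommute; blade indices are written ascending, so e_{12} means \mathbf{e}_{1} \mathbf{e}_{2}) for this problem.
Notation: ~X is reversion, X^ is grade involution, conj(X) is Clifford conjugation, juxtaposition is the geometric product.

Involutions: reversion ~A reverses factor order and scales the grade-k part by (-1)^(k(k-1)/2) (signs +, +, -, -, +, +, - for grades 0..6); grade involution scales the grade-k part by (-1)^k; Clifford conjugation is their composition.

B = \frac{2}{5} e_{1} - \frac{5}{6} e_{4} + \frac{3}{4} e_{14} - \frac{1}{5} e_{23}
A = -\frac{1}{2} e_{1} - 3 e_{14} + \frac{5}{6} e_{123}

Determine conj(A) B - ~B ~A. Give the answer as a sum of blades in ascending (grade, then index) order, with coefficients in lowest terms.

first term: -\frac{49}{20} + \frac{8}{3} e_{1} + \frac{33}{40} e_{4} - \frac{5}{12} e_{14} - \frac{1}{3} e_{23} - \frac{1}{10} e_{123} - \frac{5}{8} e_{234} - \frac{233}{180} e_{1234}
second term: \frac{49}{20} - \frac{7}{3} e_{1} - \frac{33}{40} e_{4} - \frac{5}{12} e_{14} + \frac{1}{3} e_{23} - \frac{1}{10} e_{123} + \frac{5}{8} e_{234} - \frac{17}{180} e_{1234}
Answer: -\frac{49}{10} + 5 e_{1} + \frac{33}{20} e_{4} - \frac{2}{3} e_{23} - \frac{5}{4} e_{234} - \frac{6}{5} e_{1234}


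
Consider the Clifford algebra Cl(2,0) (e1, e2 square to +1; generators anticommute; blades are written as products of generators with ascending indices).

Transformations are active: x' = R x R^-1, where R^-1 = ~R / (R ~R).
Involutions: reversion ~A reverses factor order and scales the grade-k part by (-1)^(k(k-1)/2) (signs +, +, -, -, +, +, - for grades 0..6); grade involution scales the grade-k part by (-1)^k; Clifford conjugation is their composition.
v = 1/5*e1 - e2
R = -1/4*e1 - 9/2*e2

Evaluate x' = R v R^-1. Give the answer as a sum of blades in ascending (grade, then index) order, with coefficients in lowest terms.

~R = -1/4*e1 - 9/2*e2, and R ~R = 325/16, so R^-1 = ~R / (325/16).
R v = 89/20 + 23/20*e1 e2
Answer: -503/1625*e1 - 1579/1625*e2


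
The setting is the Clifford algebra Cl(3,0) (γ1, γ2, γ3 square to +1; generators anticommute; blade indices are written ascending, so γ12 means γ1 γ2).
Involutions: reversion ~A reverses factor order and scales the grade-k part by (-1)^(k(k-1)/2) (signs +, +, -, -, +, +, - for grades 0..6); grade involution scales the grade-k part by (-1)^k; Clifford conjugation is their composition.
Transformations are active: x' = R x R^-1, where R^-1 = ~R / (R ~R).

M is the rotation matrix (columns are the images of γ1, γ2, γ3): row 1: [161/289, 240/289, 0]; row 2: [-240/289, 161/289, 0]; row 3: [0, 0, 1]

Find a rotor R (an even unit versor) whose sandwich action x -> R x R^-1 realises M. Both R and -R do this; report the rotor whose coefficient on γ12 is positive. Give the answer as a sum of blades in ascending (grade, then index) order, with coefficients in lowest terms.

Method: write R = a + b12*γ12 + b13*γ13 + b23*γ23 with a^2 + b12^2 + b13^2 + b23^2 = 1 (so R^-1 = ~R). Expanding the columns R e_j ~R gives tr M = 4a^2 - 1 and, from the antisymmetric part, M21 - M12 = -4a*b12, M13 - M31 = 4a*b13, M32 - M23 = -4a*b23.
Here tr M = 611/289, so a^2 = (1 + tr M)/4 = 225/289 and a = ±15/17. Taking a = 15/17: M21 - M12 = -480/289, M13 - M31 = 0, M32 - M23 = 0, giving b12 = 8/17, b13 = 0, b23 = 0, i.e. R = 15/17 + 8/17*γ12.
Its γ12 coefficient is already positive.
Answer: 15/17 + 8/17*γ12. Why the constraint matters: R and -R act identically through the sandwich — M has trace 611/289 either way — so only the sign condition on γ12 picks one of the two preimages.


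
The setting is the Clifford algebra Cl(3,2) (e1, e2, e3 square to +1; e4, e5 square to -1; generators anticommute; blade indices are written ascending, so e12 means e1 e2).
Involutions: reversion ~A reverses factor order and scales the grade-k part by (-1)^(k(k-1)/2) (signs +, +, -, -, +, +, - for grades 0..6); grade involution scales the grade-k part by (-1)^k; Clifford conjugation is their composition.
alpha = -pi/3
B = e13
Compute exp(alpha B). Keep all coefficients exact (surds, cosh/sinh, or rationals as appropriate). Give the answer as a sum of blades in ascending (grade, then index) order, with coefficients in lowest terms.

B^2 = (1)^2*(e13)^2 = 1*(-1) = -1 (a basis 2-blade squares to minus the product of its generators' squares).
B^2 = -1 — B^2 < 0, so the exponential closes trigonometrically: l = 1, alpha*l = -pi/3, so exp(alpha B) = cos(-pi/3) + (sin(-pi/3)/1)*B = 1/2 + (-sqrt(3)/2)*B.
Answer: 1/2 - sqrt(3)/2*e13


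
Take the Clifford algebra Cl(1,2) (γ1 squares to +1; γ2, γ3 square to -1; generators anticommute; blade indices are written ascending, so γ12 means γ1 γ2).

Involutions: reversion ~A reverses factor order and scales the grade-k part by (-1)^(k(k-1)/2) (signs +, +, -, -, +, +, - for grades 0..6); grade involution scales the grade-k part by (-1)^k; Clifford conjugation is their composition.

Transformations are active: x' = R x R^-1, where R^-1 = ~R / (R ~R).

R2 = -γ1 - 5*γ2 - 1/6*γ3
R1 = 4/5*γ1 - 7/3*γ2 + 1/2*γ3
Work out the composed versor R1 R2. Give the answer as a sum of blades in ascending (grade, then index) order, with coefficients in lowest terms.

Distribute over the terms of R1 (each basis-blade product reordered to ascending indices, repeated generators contracted through their squares):
(4/5*γ1) R2 = -4/5 - 4*γ12 - 2/15*γ13
(-7/3*γ2) R2 = -35/3 - 7/3*γ12 + 7/18*γ23
(1/2*γ3) R2 = 1/12 + 1/2*γ13 + 5/2*γ23
Summing the partial products and collecting blades:
Answer: -743/60 - 19/3*γ12 + 11/30*γ13 + 26/9*γ23


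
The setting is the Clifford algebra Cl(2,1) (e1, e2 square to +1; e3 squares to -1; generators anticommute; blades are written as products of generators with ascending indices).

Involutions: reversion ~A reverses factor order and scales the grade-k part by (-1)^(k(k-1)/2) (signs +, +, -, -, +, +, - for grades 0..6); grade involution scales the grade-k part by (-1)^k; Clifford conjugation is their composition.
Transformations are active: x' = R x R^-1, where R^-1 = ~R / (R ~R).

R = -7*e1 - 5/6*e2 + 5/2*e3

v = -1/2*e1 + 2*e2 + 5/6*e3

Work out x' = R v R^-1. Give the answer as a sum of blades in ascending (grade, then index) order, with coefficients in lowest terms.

~R = -7*e1 - 5/6*e2 + 5/2*e3, and R ~R = 391/9, so R^-1 = ~R / (391/9).
R v = -1/4 - 173/12*e1 e2 - 55/12*e1 e3 - 205/36*e2 e3
Answer: 227/391*e1 - 3113/1564*e2 - 4045/4692*e3


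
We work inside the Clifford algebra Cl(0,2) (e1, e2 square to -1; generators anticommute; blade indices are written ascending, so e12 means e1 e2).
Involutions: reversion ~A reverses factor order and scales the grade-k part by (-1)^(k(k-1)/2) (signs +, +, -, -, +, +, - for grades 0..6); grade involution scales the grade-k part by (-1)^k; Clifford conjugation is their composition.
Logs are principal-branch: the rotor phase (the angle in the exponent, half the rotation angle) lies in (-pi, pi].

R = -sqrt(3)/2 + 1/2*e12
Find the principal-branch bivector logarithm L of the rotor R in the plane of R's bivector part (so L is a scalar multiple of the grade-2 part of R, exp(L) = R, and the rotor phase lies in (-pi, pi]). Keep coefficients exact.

The scalar part of R is -sqrt(3)/2, which pins the rotor phase on the principal branch; dividing the bivector part by the sine of that phase recovers the unit plane, and L is the phase times that plane.
Concretely: cos(phase) = -sqrt(3)/2 gives phase = ±5*pi/6, and since phase/sin(phase) is even the sign is immaterial: L = (phase/sin(phase)) * <R>_2 = (5*pi/3) * <R>_2.
Answer: 5*pi/6*e12


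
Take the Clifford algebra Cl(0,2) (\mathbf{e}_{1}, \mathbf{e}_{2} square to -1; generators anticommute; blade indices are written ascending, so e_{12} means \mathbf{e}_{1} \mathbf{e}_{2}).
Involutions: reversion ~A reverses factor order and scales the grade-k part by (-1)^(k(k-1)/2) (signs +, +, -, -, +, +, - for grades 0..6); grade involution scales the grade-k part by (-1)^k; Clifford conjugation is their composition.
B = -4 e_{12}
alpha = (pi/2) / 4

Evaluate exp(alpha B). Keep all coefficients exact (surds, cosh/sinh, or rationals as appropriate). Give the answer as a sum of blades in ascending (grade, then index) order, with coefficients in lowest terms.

B^2 = (-4)^2*(e_{12})^2 = 16*(-1) = -16 (a basis 2-blade squares to minus the product of its generators' squares).
B^2 = -16 — B^2 < 0, so the exponential closes trigonometrically: l = 4, alpha*l = \frac{\pi}{2}, so exp(alpha B) = cos(\frac{\pi}{2}) + (sin(\frac{\pi}{2})/4)*B = 0 + (\frac{1}{4})*B.
Answer: -e_{12}


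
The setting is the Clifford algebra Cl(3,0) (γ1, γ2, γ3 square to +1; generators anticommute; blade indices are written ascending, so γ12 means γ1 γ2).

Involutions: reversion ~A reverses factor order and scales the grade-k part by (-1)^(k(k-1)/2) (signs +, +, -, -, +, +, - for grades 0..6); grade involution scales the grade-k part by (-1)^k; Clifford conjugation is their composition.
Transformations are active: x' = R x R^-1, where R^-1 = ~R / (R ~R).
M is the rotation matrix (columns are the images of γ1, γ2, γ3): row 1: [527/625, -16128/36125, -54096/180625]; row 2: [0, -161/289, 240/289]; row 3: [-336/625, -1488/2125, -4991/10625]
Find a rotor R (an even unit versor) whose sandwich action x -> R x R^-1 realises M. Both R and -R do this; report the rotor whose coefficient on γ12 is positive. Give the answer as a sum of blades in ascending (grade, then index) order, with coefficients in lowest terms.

Method: write R = a + b12*γ12 + b13*γ13 + b23*γ23 with a^2 + b12^2 + b13^2 + b23^2 = 1 (so R^-1 = ~R). Expanding the columns R e_j ~R gives tr M = 4a^2 - 1 and, from the antisymmetric part, M21 - M12 = -4a*b12, M13 - M31 = 4a*b13, M32 - M23 = -4a*b23.
Here tr M = -33169/180625, so a^2 = (1 + tr M)/4 = 36864/180625 and a = ±192/425. Taking a = 192/425: M21 - M12 = 16128/36125, M13 - M31 = 43008/180625, M32 - M23 = -55296/36125, giving b12 = -21/85, b13 = 56/425, b23 = 72/85, i.e. R = 192/425 - 21/85*γ12 + 56/425*γ13 + 72/85*γ23.
Its γ12 coefficient is negative, so report the other preimage -R.
Answer: -192/425 + 21/85*γ12 - 56/425*γ13 - 72/85*γ23. Uniqueness: Spin(3) -> SO(3) maps R and -R to the same rotation of trace -33169/180625; fixing the sign of the γ12 coefficient removes the ambiguity.


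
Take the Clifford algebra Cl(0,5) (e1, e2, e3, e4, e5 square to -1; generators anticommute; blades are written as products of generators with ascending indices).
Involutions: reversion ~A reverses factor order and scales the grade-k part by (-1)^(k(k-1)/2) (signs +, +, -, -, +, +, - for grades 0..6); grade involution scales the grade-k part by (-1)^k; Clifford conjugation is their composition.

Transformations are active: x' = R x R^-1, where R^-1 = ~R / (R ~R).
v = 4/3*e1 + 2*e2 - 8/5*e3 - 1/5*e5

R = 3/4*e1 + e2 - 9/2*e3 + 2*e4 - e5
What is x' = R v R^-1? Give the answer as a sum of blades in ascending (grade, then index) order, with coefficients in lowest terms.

~R = 3/4*e1 + e2 - 9/2*e3 + 2*e4 - e5, and R ~R = -429/16, so R^-1 = ~R / (-429/16).
R v = -52/5 + 1/6*e1 e2 + 24/5*e1 e3 - 8/3*e1 e4 + 71/60*e1 e5 + 37/5*e2 e3 - 4*e2 e4 + 9/5*e2 e5 + 16/5*e3 e4 - 7/10*e3 e5 - 2/5*e4 e5
Answer: -124/165*e1 - 202/165*e2 - 104/55*e3 + 256/165*e4 - 19/33*e5


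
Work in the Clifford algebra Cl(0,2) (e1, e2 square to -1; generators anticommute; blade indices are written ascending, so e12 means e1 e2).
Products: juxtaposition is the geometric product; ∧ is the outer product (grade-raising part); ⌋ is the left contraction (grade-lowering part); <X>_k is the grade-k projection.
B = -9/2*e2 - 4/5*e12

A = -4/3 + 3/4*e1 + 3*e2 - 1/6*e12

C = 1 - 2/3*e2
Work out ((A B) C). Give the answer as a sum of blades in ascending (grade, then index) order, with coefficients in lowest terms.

step 1: 401/30 - 63/20*e1 + 33/5*e2 - 277/120*e12
step 2: 533/30 - 211/45*e1 - 104/45*e2 - 5/24*e12
Answer: 533/30 - 211/45*e1 - 104/45*e2 - 5/24*e12


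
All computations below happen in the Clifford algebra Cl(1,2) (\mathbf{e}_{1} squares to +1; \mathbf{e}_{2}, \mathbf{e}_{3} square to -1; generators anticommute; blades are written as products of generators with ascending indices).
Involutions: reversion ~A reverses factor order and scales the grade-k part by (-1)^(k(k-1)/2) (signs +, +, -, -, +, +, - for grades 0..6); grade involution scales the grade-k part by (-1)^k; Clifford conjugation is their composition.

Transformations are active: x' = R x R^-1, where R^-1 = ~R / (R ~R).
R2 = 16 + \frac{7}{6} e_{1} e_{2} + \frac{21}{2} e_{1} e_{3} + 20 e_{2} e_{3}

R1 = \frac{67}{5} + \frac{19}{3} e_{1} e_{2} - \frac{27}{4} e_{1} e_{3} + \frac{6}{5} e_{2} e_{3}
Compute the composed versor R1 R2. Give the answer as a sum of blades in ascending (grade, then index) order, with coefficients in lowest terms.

Distribute over the terms of R1 (each basis-blade product reordered to ascending indices, repeated generators contracted through their squares):
(\frac{67}{5}) R2 = \frac{1072}{5} + \frac{469}{30} e_{1} e_{2} + \frac{1407}{10} e_{1} e_{3} + 268 e_{2} e_{3}
(\frac{19}{3} e_{1} e_{2}) R2 = \frac{133}{18} + \frac{304}{3} e_{1} e_{2} - \frac{380}{3} e_{1} e_{3} - \frac{133}{2} e_{2} e_{3}
(-\frac{27}{4} e_{1} e_{3}) R2 = -\frac{567}{8} - 135 e_{1} e_{2} - 108 e_{1} e_{3} - \frac{63}{8} e_{2} e_{3}
(\frac{6}{5} e_{2} e_{3}) R2 = -24 - \frac{63}{5} e_{1} e_{2} + \frac{7}{5} e_{1} e_{3} + \frac{96}{5} e_{2} e_{3}
Summing the partial products and collecting blades:
Answer: \frac{45689}{360} - \frac{919}{30} e_{1} e_{2} - \frac{2777}{30} e_{1} e_{3} + \frac{8513}{40} e_{2} e_{3}


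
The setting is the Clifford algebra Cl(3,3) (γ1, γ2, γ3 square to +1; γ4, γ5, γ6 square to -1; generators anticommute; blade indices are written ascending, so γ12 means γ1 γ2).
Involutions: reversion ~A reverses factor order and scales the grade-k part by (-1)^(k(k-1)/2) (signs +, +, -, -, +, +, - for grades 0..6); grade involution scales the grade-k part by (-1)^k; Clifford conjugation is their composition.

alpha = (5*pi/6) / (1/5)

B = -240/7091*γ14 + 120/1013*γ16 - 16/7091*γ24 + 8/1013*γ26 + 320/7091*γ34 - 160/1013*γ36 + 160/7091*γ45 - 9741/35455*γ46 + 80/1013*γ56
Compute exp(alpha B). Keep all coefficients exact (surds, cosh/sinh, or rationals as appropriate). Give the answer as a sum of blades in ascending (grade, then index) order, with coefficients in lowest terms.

B^2 term by term: the squares give (-240/7091)^2*(γ14)^2 + (120/1013)^2*(γ16)^2 + (-16/7091)^2*(γ24)^2 + (8/1013)^2*(γ26)^2 + (320/7091)^2*(γ34)^2 + (-160/1013)^2*(γ36)^2 + (160/7091)^2*(γ45)^2 + (-9741/35455)^2*(γ46)^2 + (80/1013)^2*(γ56)^2 = 57600/50282281*(+1) + 14400/1026169*(+1) + 256/50282281*(+1) + 64/1026169*(+1) + 102400/50282281*(+1) + 25600/1026169*(+1) + 25600/50282281*(-1) + 94887081/1257057025*(-1) + 6400/1026169*(-1) = -1/25 (each basis 2-blade squares to minus the product of its generators' squares); cross terms between blades sharing an index anticommute and cancel; the commuting (index-disjoint) pairs give grade-4 terms 2*c*c'*(blade product), which cancel blade by blade — γ1246: 3840/7183183 - 3840/7183183 = 0; γ1346: -76800/7183183 + 76800/7183183 = 0; γ1456: -38400/7183183 + 38400/7183183 = 0; γ2346: -5120/7183183 + 5120/7183183 = 0; γ2456: -2560/7183183 + 2560/7183183 = 0; γ3456: 51200/7183183 - 51200/7183183 = 0 — confirming B is simple. So B^2 = -1/25.
B^2 = -1/25 — circular case — the even/odd split gives cos and sin: l = 1/5, alpha*l = 5*pi/6, so exp(alpha B) = cos(5*pi/6) + (sin(5*pi/6)/(1/5))*B = -sqrt(3)/2 + (5/2)*B.
Answer: -sqrt(3)/2 - 600/7091*γ14 + 300/1013*γ16 - 40/7091*γ24 + 20/1013*γ26 + 800/7091*γ34 - 400/1013*γ36 + 400/7091*γ45 - 9741/14182*γ46 + 200/1013*γ56


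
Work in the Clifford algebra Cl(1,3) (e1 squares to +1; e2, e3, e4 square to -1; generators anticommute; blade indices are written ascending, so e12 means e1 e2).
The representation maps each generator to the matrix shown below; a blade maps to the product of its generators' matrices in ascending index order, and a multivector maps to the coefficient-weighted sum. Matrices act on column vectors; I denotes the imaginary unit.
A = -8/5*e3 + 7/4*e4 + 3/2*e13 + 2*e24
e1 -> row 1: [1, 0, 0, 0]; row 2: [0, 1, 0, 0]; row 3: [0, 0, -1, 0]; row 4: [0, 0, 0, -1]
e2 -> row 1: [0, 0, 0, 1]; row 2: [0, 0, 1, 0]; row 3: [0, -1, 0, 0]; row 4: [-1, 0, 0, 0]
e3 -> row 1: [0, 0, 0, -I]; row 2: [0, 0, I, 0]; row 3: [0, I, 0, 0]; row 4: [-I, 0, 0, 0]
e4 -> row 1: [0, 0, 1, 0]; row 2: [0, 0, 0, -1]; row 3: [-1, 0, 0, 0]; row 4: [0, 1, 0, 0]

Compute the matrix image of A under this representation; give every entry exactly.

Bivector images (products of the table entries): rho(e13) = rho(e1)rho(e3) = row 1: [0, 0, 0, -I]; row 2: [0, 0, I, 0]; row 3: [0, -I, 0, 0]; row 4: [I, 0, 0, 0]; rho(e24) = rho(e2)rho(e4) = row 1: [0, 1, 0, 0]; row 2: [-1, 0, 0, 0]; row 3: [0, 0, 0, 1]; row 4: [0, 0, -1, 0].
M = (-8/5)*rho(e3) + (7/4)*rho(e4) + (3/2)*rho(e13) + (2)*rho(e24), summed entrywise:
Answer: row 1: [0, 2, 7/4, I/10]; row 2: [-2, 0, -I/10, -7/4]; row 3: [-7/4, -31*I/10, 0, 2]; row 4: [31*I/10, 7/4, -2, 0]


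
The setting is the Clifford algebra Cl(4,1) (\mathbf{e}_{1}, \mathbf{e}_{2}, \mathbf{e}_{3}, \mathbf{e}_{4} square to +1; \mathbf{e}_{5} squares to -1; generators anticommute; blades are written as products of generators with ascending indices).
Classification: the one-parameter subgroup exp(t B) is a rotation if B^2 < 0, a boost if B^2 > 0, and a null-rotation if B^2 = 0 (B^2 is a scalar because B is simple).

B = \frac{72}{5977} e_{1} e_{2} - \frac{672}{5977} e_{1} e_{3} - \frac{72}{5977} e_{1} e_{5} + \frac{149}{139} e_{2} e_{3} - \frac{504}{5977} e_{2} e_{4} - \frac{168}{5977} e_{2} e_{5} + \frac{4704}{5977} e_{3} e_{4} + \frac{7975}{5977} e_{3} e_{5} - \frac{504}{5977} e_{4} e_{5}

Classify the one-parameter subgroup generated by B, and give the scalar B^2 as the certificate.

B^2 term by term: the squares give (\frac{72}{5977})^2*(e_{1} e_{2})^2 + (-\frac{672}{5977})^2*(e_{1} e_{3})^2 + (-\frac{72}{5977})^2*(e_{1} e_{5})^2 + (\frac{149}{139})^2*(e_{2} e_{3})^2 + (-\frac{504}{5977})^2*(e_{2} e_{4})^2 + (-\frac{168}{5977})^2*(e_{2} e_{5})^2 + (\frac{4704}{5977})^2*(e_{3} e_{4})^2 + (\frac{7975}{5977})^2*(e_{3} e_{5})^2 + (-\frac{504}{5977})^2*(e_{4} e_{5})^2 = \frac{5184}{35724529}*(-1) + \frac{451584}{35724529}*(-1) + \frac{5184}{35724529}*(+1) + \frac{22201}{19321}*(-1) + \frac{254016}{35724529}*(-1) + \frac{28224}{35724529}*(+1) + \frac{22127616}{35724529}*(-1) + \frac{63600625}{35724529}*(+1) + \frac{254016}{35724529}*(+1) = 0 (each basis 2-blade squares to minus the product of its generators' squares); cross terms between blades sharing an index anticommute and cancel; the commuting (index-disjoint) pairs give grade-4 terms 2*c*c'*(blade product), which cancel blade by blade — e_{1} e_{2} e_{3} e_{4}: \frac{677376}{35724529} - \frac{677376}{35724529} = 0; e_{1} e_{2} e_{3} e_{5}: \frac{1148400}{35724529} - \frac{225792}{35724529} - \frac{21456}{830803} = 0; e_{1} e_{2} e_{4} e_{5}: -\frac{72576}{35724529} + \frac{72576}{35724529} = 0; e_{1} e_{3} e_{4} e_{5}: \frac{677376}{35724529} - \frac{677376}{35724529} = 0; e_{2} e_{3} e_{4} e_{5}: -\frac{150192}{830803} + \frac{8038800}{35724529} - \frac{1580544}{35724529} = 0 — confirming B is simple. So B^2 = 0.
Answer: null-rotation, certificate B^2 = 0. Note: conjugating B changes its blade decomposition but never the scalar B^2 = 0, whose sign settles the classification.


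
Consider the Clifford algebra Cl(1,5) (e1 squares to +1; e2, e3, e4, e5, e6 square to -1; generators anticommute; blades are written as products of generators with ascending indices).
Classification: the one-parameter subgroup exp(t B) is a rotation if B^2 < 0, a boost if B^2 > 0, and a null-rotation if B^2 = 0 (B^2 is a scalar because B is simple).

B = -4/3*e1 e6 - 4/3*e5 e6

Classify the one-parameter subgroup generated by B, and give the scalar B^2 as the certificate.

B^2 term by term: the squares give (-4/3)^2*(e1 e6)^2 + (-4/3)^2*(e5 e6)^2 = 16/9*(+1) + 16/9*(-1) = 0 (each basis 2-blade squares to minus the product of its generators' squares); cross terms between blades sharing an index anticommute and cancel. So B^2 = 0.
Answer: null-rotation, certificate B^2 = 0. B^2 = 0 is basis-independent, so its sign is the whole story.


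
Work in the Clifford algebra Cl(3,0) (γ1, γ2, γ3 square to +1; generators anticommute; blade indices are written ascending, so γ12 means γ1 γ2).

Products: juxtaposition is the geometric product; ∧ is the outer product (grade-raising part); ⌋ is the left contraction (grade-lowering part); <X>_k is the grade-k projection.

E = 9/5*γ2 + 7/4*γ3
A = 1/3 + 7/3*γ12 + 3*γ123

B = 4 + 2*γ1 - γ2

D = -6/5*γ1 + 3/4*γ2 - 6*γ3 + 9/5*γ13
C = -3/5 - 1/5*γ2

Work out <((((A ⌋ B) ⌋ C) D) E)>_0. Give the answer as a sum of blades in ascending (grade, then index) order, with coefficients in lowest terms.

step 1: 4/3 + 2/3*γ1 - 1/3*γ2
step 2: -11/15 - 4/15*γ2
step 3: -1/5 + 22/25*γ1 - 11/20*γ2 + 22/5*γ3 - 8/25*γ12 - 33/25*γ13 + 8/5*γ23 + 12/25*γ123
step 4: 671/100 - 1443/500*γ1 + 61/25*γ2 - 323/100*γ3 + 303/125*γ12 + 169/250*γ13 - 3553/400*γ23 + 227/125*γ123
step 5: 671/100
Answer: 671/100


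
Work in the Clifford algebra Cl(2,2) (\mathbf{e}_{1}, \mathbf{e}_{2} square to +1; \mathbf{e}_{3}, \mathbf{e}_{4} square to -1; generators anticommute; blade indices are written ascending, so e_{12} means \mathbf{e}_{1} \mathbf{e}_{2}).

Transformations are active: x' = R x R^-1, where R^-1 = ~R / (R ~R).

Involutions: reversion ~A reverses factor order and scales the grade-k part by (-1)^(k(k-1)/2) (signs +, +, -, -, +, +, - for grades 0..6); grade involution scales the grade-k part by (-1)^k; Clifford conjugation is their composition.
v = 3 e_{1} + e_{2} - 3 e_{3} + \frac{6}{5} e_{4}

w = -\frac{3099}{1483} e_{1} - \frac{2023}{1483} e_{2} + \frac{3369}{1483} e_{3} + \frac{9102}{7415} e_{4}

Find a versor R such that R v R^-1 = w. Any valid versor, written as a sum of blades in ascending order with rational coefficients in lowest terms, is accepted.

Take R = v + w = \frac{1350}{1483} e_{1} - \frac{540}{1483} e_{2} - \frac{1080}{1483} e_{3} + \frac{3600}{1483} e_{4}. Because q(v) = q(w) = -\frac{11}{25}, conjugation by R sends v exactly to w.
Answer: \frac{1350}{1483} e_{1} - \frac{540}{1483} e_{2} - \frac{1080}{1483} e_{3} + \frac{3600}{1483} e_{4}


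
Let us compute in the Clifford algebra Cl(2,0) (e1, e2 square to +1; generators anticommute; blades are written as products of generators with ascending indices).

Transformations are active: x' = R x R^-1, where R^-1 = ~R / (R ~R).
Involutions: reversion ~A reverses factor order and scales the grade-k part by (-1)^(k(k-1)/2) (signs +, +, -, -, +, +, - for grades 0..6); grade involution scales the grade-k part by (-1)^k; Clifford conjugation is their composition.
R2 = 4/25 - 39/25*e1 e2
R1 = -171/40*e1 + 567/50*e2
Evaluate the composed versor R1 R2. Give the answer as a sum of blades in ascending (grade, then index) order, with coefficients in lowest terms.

Distribute over the terms of R1 (each basis-blade product reordered to ascending indices, repeated generators contracted through their squares):
(-171/40*e1) R2 = -171/250*e1 + 6669/1000*e2
(567/50*e2) R2 = 22113/1250*e1 + 1134/625*e2
Summing the partial products and collecting blades:
Answer: 10629/625*e1 + 42417/5000*e2


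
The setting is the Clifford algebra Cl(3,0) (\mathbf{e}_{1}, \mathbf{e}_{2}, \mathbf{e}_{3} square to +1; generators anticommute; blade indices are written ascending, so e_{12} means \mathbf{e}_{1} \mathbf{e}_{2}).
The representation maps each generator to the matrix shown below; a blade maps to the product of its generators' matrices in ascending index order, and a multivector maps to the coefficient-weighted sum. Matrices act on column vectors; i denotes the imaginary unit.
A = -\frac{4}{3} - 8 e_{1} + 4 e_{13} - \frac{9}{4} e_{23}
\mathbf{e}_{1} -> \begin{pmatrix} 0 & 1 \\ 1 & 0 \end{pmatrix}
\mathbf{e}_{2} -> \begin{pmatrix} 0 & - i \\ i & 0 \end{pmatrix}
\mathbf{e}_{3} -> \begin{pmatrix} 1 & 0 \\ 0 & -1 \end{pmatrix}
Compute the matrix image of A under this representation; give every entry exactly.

Bivector images (products of the table entries): rho(e_{13}) = rho(\mathbf{e}_{1})rho(\mathbf{e}_{3}) = \begin{pmatrix} 0 & -1 \\ 1 & 0 \end{pmatrix}; rho(e_{23}) = rho(\mathbf{e}_{2})rho(\mathbf{e}_{3}) = \begin{pmatrix} 0 & i \\ i & 0 \end{pmatrix}.
M = (-\frac{4}{3})*1 + (-8)*rho(e_{1}) + (4)*rho(e_{13}) + (-\frac{9}{4})*rho(e_{23}), summed entrywise (1 is the identity matrix):
Answer: \begin{pmatrix} - \frac{4}{3} & -12 - \frac{9 i}{4} \\ -4 - \frac{9 i}{4} & - \frac{4}{3} \end{pmatrix}
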